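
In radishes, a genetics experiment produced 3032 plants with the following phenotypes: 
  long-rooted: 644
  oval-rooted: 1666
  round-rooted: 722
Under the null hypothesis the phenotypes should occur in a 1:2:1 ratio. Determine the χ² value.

Expected counts for N = 3032 under a 1:2:1 ratio (total parts = 4):
  long-rooted: 3032 × 1/4 = 758
  oval-rooted: 3032 × 2/4 = 1516
  round-rooted: 3032 × 1/4 = 758
χ² = Σ (O − E)² / E
  long-rooted: (644 − 758)² / 758 = 17.1451
  oval-rooted: (1666 − 1516)² / 1516 = 14.8417
  round-rooted: (722 − 758)² / 758 = 1.7098
χ² = 17.1451 + 14.8417 + 1.7098 = 33.6966 ≈ 33.697

33.697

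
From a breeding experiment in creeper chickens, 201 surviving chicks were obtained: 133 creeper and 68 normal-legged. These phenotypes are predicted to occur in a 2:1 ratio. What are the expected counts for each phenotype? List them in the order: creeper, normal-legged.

Expected counts for N = 201 under a 2:1 ratio (total parts = 3):
  creeper: 201 × 2/3 = 134
  normal-legged: 201 × 1/3 = 67

134, 67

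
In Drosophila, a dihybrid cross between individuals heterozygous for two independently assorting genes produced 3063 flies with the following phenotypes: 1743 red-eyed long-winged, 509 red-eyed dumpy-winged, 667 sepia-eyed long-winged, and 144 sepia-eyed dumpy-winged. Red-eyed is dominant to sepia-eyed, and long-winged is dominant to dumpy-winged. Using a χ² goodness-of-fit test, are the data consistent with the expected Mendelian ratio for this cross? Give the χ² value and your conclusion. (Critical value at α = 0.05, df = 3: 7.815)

A dihybrid F₂ with independent assortment and complete dominance at both loci gives a 9:3:3:1 phenotypic ratio.
Total ratio parts = 16. Expected numbers out of 3063:
  red-eyed long-winged: 3063 × 9/16 = 1722.9375
  red-eyed dumpy-winged: 3063 × 3/16 = 574.3125
  sepia-eyed long-winged: 3063 × 3/16 = 574.3125
  sepia-eyed dumpy-winged: 3063 × 1/16 = 191.4375
χ² = Σ (O − E)² / E
  red-eyed long-winged: (1743 − 1722.9375)² / 1722.9375 = 0.2336
  red-eyed dumpy-winged: (509 − 574.3125)² / 574.3125 = 7.4275
  sepia-eyed long-winged: (667 − 574.3125)² / 574.3125 = 14.9587
  sepia-eyed dumpy-winged: (144 − 191.4375)² / 191.4375 = 11.7548
χ² = 0.2336 + 7.4275 + 14.9587 + 11.7548 = 34.3746 ≈ 34.375
Degrees of freedom = 4 − 1 = 3; critical value at α = 0.05 is 7.815.
Since 34.375 > 7.815, we reject the null hypothesis — the data do not fit the 9:3:3:1 ratio.

34.375; not consistent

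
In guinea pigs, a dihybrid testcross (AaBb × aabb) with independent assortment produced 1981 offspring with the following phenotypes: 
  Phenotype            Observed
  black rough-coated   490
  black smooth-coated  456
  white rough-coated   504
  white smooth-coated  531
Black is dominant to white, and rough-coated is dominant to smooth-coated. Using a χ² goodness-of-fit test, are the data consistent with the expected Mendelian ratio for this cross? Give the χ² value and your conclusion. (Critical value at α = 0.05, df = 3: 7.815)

5.902; consistent

A dihybrid testcross with independent assortment gives a 1:1:1:1 ratio.
The 1:1:1:1 ratio has 4 parts, so with N = 1981 the expected counts are:
  black rough-coated: 1981 × 1/4 = 495.25
  black smooth-coated: 1981 × 1/4 = 495.25
  white rough-coated: 1981 × 1/4 = 495.25
  white smooth-coated: 1981 × 1/4 = 495.25
χ² = Σ (O − E)² / E
  black rough-coated: (490 − 495.25)² / 495.25 = 0.0557
  black smooth-coated: (456 − 495.25)² / 495.25 = 3.1107
  white rough-coated: (504 − 495.25)² / 495.25 = 0.1546
  white smooth-coated: (531 − 495.25)² / 495.25 = 2.5806
χ² = 0.0557 + 3.1107 + 0.1546 + 2.5806 = 5.9016 ≈ 5.902
Degrees of freedom = 4 − 1 = 3; critical value at α = 0.05 is 7.815.
Since 5.902 < 7.815, we fail to reject the null hypothesis — the data are consistent with the 1:1:1:1 ratio.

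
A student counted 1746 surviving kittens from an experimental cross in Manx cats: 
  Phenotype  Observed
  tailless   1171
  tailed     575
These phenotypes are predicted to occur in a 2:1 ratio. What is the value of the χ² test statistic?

Expected counts for N = 1746 under a 2:1 ratio (total parts = 3):
  tailless: 1746 × 2/3 = 1164
  tailed: 1746 × 1/3 = 582
χ² = Σ (O − E)² / E
  tailless: (1171 − 1164)² / 1164 = 0.0421
  tailed: (575 − 582)² / 582 = 0.0842
χ² = 0.0421 + 0.0842 = 0.1263 ≈ 0.126

0.126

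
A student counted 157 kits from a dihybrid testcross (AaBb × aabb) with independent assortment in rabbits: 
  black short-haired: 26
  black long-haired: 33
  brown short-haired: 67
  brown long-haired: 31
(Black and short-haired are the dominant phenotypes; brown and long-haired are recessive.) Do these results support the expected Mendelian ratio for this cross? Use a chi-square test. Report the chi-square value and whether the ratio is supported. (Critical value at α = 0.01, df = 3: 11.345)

26.822; not consistent

A dihybrid testcross with independent assortment gives a 1:1:1:1 ratio.
Total ratio parts = 4. Expected numbers out of 157:
  black short-haired: 157 × 1/4 = 39.25
  black long-haired: 157 × 1/4 = 39.25
  brown short-haired: 157 × 1/4 = 39.25
  brown long-haired: 157 × 1/4 = 39.25
χ² = Σ (O − E)² / E
  black short-haired: (26 − 39.25)² / 39.25 = 4.4729
  black long-haired: (33 − 39.25)² / 39.25 = 0.9952
  brown short-haired: (67 − 39.25)² / 39.25 = 19.6194
  brown long-haired: (31 − 39.25)² / 39.25 = 1.7341
χ² = 4.4729 + 0.9952 + 19.6194 + 1.7341 = 26.8216 ≈ 26.822
Degrees of freedom = 4 − 1 = 3; critical value at α = 0.01 is 11.345.
Since 26.822 > 11.345, we reject the null hypothesis — the data do not fit the 1:1:1:1 ratio.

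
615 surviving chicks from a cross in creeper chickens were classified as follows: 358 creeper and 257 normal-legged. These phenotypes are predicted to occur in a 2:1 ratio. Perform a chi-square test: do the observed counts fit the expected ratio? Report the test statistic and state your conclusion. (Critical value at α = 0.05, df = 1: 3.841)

19.785; not consistent

Total ratio parts = 3. Expected numbers out of 615:
  creeper: 615 × 2/3 = 410
  normal-legged: 615 × 1/3 = 205
χ² = Σ (O − E)² / E
  creeper: (358 − 410)² / 410 = 6.5951
  normal-legged: (257 − 205)² / 205 = 13.1902
χ² = 6.5951 + 13.1902 = 19.7853 ≈ 19.785
Degrees of freedom = 2 − 1 = 1; critical value at α = 0.05 is 3.841.
Since 19.785 > 3.841, we reject the null hypothesis — the data do not fit the 2:1 ratio.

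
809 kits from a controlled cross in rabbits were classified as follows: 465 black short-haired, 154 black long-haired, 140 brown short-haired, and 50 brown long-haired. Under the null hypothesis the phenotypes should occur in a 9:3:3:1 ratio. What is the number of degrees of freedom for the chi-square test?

A goodness-of-fit test with 4 phenotype classes has df = 4 − 1 = 3.

3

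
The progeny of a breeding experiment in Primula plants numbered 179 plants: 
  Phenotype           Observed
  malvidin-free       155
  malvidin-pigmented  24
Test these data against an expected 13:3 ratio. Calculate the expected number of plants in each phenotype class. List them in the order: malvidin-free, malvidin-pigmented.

Expected counts for N = 179 under a 13:3 ratio (total parts = 16):
  malvidin-free: 179 × 13/16 = 145.4375
  malvidin-pigmented: 179 × 3/16 = 33.5625

145.4375, 33.5625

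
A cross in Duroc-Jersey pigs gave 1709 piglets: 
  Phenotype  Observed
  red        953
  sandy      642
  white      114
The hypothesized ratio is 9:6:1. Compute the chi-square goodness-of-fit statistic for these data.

The 9:6:1 ratio has 16 parts, so with N = 1709 the expected counts are:
  red: 1709 × 9/16 = 961.3125
  sandy: 1709 × 6/16 = 640.875
  white: 1709 × 1/16 = 106.8125
χ² = Σ (O − E)² / E
  red: (953 − 961.3125)² / 961.3125 = 0.0719
  sandy: (642 − 640.875)² / 640.875 = 0.0020
  white: (114 − 106.8125)² / 106.8125 = 0.4837
χ² = 0.0719 + 0.0020 + 0.4837 = 0.5576 ≈ 0.558

0.558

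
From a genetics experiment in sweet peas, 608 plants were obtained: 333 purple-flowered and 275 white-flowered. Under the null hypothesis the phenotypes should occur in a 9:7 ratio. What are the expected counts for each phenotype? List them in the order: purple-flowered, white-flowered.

342, 266

Under the 9:7 hypothesis (Σ ratio = 16, N = 608):
  purple-flowered: 608 × 9/16 = 342
  white-flowered: 608 × 7/16 = 266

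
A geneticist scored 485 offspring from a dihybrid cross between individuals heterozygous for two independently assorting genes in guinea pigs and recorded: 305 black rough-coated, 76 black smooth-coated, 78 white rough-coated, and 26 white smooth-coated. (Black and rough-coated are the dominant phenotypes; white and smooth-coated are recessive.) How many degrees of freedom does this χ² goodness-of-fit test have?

A dihybrid F₂ with independent assortment and complete dominance at both loci gives a 9:3:3:1 phenotypic ratio.
A goodness-of-fit test with 4 phenotype classes has df = 4 − 1 = 3.

3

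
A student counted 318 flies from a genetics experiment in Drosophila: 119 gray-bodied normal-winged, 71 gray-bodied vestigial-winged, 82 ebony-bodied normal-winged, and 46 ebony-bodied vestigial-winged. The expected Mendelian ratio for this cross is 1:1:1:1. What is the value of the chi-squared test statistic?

34.730

Expected counts for N = 318 under a 1:1:1:1 ratio (total parts = 4):
  gray-bodied normal-winged: 318 × 1/4 = 79.5
  gray-bodied vestigial-winged: 318 × 1/4 = 79.5
  ebony-bodied normal-winged: 318 × 1/4 = 79.5
  ebony-bodied vestigial-winged: 318 × 1/4 = 79.5
χ² = Σ (O − E)² / E
  gray-bodied normal-winged: (119 − 79.5)² / 79.5 = 19.6258
  gray-bodied vestigial-winged: (71 − 79.5)² / 79.5 = 0.9088
  ebony-bodied normal-winged: (82 − 79.5)² / 79.5 = 0.0786
  ebony-bodied vestigial-winged: (46 − 79.5)² / 79.5 = 14.1164
χ² = 19.6258 + 0.9088 + 0.0786 + 14.1164 = 34.7296 ≈ 34.730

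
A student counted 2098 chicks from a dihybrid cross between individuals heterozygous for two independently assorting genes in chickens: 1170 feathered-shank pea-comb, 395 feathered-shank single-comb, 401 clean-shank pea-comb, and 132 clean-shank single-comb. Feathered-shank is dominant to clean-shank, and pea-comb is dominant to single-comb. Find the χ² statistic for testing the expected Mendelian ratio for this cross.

A dihybrid F₂ with independent assortment and complete dominance at both loci gives a 9:3:3:1 phenotypic ratio.
Under the 9:3:3:1 hypothesis (Σ ratio = 16, N = 2098):
  feathered-shank pea-comb: 2098 × 9/16 = 1180.125
  feathered-shank single-comb: 2098 × 3/16 = 393.375
  clean-shank pea-comb: 2098 × 3/16 = 393.375
  clean-shank single-comb: 2098 × 1/16 = 131.125
χ² = Σ (O − E)² / E
  feathered-shank pea-comb: (1170 − 1180.125)² / 1180.125 = 0.0869
  feathered-shank single-comb: (395 − 393.375)² / 393.375 = 0.0067
  clean-shank pea-comb: (401 − 393.375)² / 393.375 = 0.1478
  clean-shank single-comb: (132 − 131.125)² / 131.125 = 0.0058
χ² = 0.0869 + 0.0067 + 0.1478 + 0.0058 = 0.2472 ≈ 0.247

0.247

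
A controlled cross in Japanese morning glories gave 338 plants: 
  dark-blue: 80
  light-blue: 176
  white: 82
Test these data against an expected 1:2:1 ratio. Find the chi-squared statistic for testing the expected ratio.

0.604

The 1:2:1 ratio has 4 parts, so with N = 338 the expected counts are:
  dark-blue: 338 × 1/4 = 84.5
  light-blue: 338 × 2/4 = 169
  white: 338 × 1/4 = 84.5
χ² = Σ (O − E)² / E
  dark-blue: (80 − 84.5)² / 84.5 = 0.2396
  light-blue: (176 − 169)² / 169 = 0.2899
  white: (82 − 84.5)² / 84.5 = 0.0740
χ² = 0.2396 + 0.2899 + 0.0740 = 0.6035 ≈ 0.604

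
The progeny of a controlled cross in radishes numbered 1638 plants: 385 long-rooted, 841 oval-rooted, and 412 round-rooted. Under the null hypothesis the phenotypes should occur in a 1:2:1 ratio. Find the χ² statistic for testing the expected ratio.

Expected counts for N = 1638 under a 1:2:1 ratio (total parts = 4):
  long-rooted: 1638 × 1/4 = 409.5
  oval-rooted: 1638 × 2/4 = 819
  round-rooted: 1638 × 1/4 = 409.5
χ² = Σ (O − E)² / E
  long-rooted: (385 − 409.5)² / 409.5 = 1.4658
  oval-rooted: (841 − 819)² / 819 = 0.5910
  round-rooted: (412 − 409.5)² / 409.5 = 0.0153
χ² = 1.4658 + 0.5910 + 0.0153 = 2.0721 ≈ 2.072

2.072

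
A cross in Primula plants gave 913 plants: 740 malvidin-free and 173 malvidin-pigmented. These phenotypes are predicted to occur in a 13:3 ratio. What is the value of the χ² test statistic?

The 13:3 ratio has 16 parts, so with N = 913 the expected counts are:
  malvidin-free: 913 × 13/16 = 741.8125
  malvidin-pigmented: 913 × 3/16 = 171.1875
χ² = Σ (O − E)² / E
  malvidin-free: (740 − 741.8125)² / 741.8125 = 0.0044
  malvidin-pigmented: (173 − 171.1875)² / 171.1875 = 0.0192
χ² = 0.0044 + 0.0192 = 0.0236 ≈ 0.024

0.024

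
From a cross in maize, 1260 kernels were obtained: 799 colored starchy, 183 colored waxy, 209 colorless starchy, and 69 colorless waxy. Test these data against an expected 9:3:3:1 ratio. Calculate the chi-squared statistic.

Expected counts for N = 1260 under a 9:3:3:1 ratio (total parts = 16):
  colored starchy: 1260 × 9/16 = 708.75
  colored waxy: 1260 × 3/16 = 236.25
  colorless starchy: 1260 × 3/16 = 236.25
  colorless waxy: 1260 × 1/16 = 78.75
χ² = Σ (O − E)² / E
  colored starchy: (799 − 708.75)² / 708.75 = 11.4922
  colored waxy: (183 − 236.25)² / 236.25 = 12.0024
  colorless starchy: (209 − 236.25)² / 236.25 = 3.1431
  colorless waxy: (69 − 78.75)² / 78.75 = 1.2071
χ² = 11.4922 + 12.0024 + 3.1431 + 1.2071 = 27.8448 ≈ 27.845

27.845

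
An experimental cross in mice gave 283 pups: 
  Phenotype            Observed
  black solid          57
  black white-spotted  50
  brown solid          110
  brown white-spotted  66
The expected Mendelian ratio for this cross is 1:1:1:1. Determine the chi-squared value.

The 1:1:1:1 ratio has 4 parts, so with N = 283 the expected counts are:
  black solid: 283 × 1/4 = 70.75
  black white-spotted: 283 × 1/4 = 70.75
  brown solid: 283 × 1/4 = 70.75
  brown white-spotted: 283 × 1/4 = 70.75
χ² = Σ (O − E)² / E
  black solid: (57 − 70.75)² / 70.75 = 2.6723
  black white-spotted: (50 − 70.75)² / 70.75 = 6.0857
  brown solid: (110 − 70.75)² / 70.75 = 21.7747
  brown white-spotted: (66 − 70.75)² / 70.75 = 0.3189
χ² = 2.6723 + 6.0857 + 21.7747 + 0.3189 = 30.8516 ≈ 30.852

30.852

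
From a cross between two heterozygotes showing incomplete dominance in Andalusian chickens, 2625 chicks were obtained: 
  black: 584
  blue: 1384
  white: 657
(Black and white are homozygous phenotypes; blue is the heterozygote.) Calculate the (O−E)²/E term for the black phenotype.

7.954

With incomplete dominance, a heterozygote × heterozygote cross gives a 1:2:1 phenotypic ratio.
Total ratio parts = 4. Expected numbers out of 2625:
  black: 2625 × 1/4 = 656.25
  blue: 2625 × 2/4 = 1312.5
  white: 2625 × 1/4 = 656.25
Contribution of black: (584 − 656.25)² / 656.25 = 7.9544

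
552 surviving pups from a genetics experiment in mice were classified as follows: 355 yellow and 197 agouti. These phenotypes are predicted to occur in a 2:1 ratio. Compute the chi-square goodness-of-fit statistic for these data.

1.378

The 2:1 ratio has 3 parts, so with N = 552 the expected counts are:
  yellow: 552 × 2/3 = 368
  agouti: 552 × 1/3 = 184
χ² = Σ (O − E)² / E
  yellow: (355 − 368)² / 368 = 0.4592
  agouti: (197 − 184)² / 184 = 0.9185
χ² = 0.4592 + 0.9185 = 1.3777 ≈ 1.378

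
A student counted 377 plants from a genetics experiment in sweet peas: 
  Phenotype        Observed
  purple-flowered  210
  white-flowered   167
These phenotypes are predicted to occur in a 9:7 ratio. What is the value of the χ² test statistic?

Total ratio parts = 16. Expected numbers out of 377:
  purple-flowered: 377 × 9/16 = 212.0625
  white-flowered: 377 × 7/16 = 164.9375
χ² = Σ (O − E)² / E
  purple-flowered: (210 − 212.0625)² / 212.0625 = 0.0201
  white-flowered: (167 − 164.9375)² / 164.9375 = 0.0258
χ² = 0.0201 + 0.0258 = 0.0459 ≈ 0.046

0.046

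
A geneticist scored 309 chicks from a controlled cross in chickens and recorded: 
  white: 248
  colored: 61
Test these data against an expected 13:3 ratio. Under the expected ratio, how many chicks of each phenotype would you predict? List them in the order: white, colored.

Expected counts for N = 309 under a 13:3 ratio (total parts = 16):
  white: 309 × 13/16 = 251.0625
  colored: 309 × 3/16 = 57.9375

251.0625, 57.9375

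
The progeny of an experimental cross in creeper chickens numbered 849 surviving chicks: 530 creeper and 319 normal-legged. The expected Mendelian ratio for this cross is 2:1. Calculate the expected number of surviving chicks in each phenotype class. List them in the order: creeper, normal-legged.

Total ratio parts = 3. Expected numbers out of 849:
  creeper: 849 × 2/3 = 566
  normal-legged: 849 × 1/3 = 283

566, 283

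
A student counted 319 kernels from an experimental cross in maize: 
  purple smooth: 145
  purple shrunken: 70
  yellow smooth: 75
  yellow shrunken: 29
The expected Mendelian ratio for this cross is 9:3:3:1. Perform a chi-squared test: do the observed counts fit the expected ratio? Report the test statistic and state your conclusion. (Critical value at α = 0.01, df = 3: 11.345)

16.320; not consistent

Under the 9:3:3:1 hypothesis (Σ ratio = 16, N = 319):
  purple smooth: 319 × 9/16 = 179.4375
  purple shrunken: 319 × 3/16 = 59.8125
  yellow smooth: 319 × 3/16 = 59.8125
  yellow shrunken: 319 × 1/16 = 19.9375
χ² = Σ (O − E)² / E
  purple smooth: (145 − 179.4375)² / 179.4375 = 6.6092
  purple shrunken: (70 − 59.8125)² / 59.8125 = 1.7352
  yellow smooth: (75 − 59.8125)² / 59.8125 = 3.8564
  yellow shrunken: (29 − 19.9375)² / 19.9375 = 4.1193
χ² = 6.6092 + 1.7352 + 3.8564 + 4.1193 = 16.3201 ≈ 16.320
Degrees of freedom = 4 − 1 = 3; critical value at α = 0.01 is 11.345.
Since 16.320 > 11.345, we reject the null hypothesis — the data do not fit the 9:3:3:1 ratio.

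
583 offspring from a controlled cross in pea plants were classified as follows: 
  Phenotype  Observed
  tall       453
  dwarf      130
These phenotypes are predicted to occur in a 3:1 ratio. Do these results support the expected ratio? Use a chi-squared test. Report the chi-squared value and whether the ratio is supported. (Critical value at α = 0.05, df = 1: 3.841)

Expected counts for N = 583 under a 3:1 ratio (total parts = 4):
  tall: 583 × 3/4 = 437.25
  dwarf: 583 × 1/4 = 145.75
χ² = Σ (O − E)² / E
  tall: (453 − 437.25)² / 437.25 = 0.5673
  dwarf: (130 − 145.75)² / 145.75 = 1.7020
χ² = 0.5673 + 1.7020 = 2.2693 ≈ 2.269
Degrees of freedom = 2 − 1 = 1; critical value at α = 0.05 is 3.841.
Since 2.269 < 3.841, we fail to reject the null hypothesis — the data are consistent with the 3:1 ratio.

2.269; consistent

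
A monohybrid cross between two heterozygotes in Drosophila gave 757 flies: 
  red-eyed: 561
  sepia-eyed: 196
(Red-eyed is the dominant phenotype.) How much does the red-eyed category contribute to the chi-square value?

For a monohybrid cross between heterozygotes with complete dominance, the expected phenotypic ratio is 3:1.
Total ratio parts = 4. Expected numbers out of 757:
  red-eyed: 757 × 3/4 = 567.75
  sepia-eyed: 757 × 1/4 = 189.25
Contribution of red-eyed: (561 − 567.75)² / 567.75 = 0.0803

0.080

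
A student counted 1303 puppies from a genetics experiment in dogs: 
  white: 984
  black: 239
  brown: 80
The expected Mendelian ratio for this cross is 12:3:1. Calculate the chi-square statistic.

The 12:3:1 ratio has 16 parts, so with N = 1303 the expected counts are:
  white: 1303 × 12/16 = 977.25
  black: 1303 × 3/16 = 244.3125
  brown: 1303 × 1/16 = 81.4375
χ² = Σ (O − E)² / E
  white: (984 − 977.25)² / 977.25 = 0.0466
  black: (239 − 244.3125)² / 244.3125 = 0.1155
  brown: (80 − 81.4375)² / 81.4375 = 0.0254
χ² = 0.0466 + 0.1155 + 0.0254 = 0.1875 ≈ 0.188

0.188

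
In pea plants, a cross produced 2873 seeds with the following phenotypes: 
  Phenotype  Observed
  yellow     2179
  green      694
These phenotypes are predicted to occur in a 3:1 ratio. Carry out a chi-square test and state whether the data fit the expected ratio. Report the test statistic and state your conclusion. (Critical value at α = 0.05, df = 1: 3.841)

Under the 3:1 hypothesis (Σ ratio = 4, N = 2873):
  yellow: 2873 × 3/4 = 2154.75
  green: 2873 × 1/4 = 718.25
χ² = Σ (O − E)² / E
  yellow: (2179 − 2154.75)² / 2154.75 = 0.2729
  green: (694 − 718.25)² / 718.25 = 0.8187
χ² = 0.2729 + 0.8187 = 1.0916 ≈ 1.092
Degrees of freedom = 2 − 1 = 1; critical value at α = 0.05 is 3.841.
Since 1.092 < 3.841, we fail to reject the null hypothesis — the data are consistent with the 3:1 ratio.

1.092; consistent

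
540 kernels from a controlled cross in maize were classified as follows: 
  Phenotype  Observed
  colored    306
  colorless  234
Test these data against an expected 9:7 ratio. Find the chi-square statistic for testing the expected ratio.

Total ratio parts = 16. Expected numbers out of 540:
  colored: 540 × 9/16 = 303.75
  colorless: 540 × 7/16 = 236.25
χ² = Σ (O − E)² / E
  colored: (306 − 303.75)² / 303.75 = 0.0167
  colorless: (234 − 236.25)² / 236.25 = 0.0214
χ² = 0.0167 + 0.0214 = 0.0381 ≈ 0.038

0.038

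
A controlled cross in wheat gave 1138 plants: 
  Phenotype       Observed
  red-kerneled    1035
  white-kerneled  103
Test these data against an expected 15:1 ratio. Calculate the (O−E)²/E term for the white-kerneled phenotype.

Expected counts for N = 1138 under a 15:1 ratio (total parts = 16):
  red-kerneled: 1138 × 15/16 = 1066.875
  white-kerneled: 1138 × 1/16 = 71.125
Contribution of white-kerneled: (103 − 71.125)² / 71.125 = 14.2849

14.285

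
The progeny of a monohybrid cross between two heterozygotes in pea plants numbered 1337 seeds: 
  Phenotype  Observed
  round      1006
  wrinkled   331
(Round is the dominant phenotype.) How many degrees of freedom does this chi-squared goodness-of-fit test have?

1

For a monohybrid cross between heterozygotes with complete dominance, the expected phenotypic ratio is 3:1.
A goodness-of-fit test with 2 phenotype classes has df = 2 − 1 = 1.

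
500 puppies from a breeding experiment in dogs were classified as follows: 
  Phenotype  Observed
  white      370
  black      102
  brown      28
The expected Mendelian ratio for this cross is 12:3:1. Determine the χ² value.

1.131

Expected counts for N = 500 under a 12:3:1 ratio (total parts = 16):
  white: 500 × 12/16 = 375
  black: 500 × 3/16 = 93.75
  brown: 500 × 1/16 = 31.25
χ² = Σ (O − E)² / E
  white: (370 − 375)² / 375 = 0.0667
  black: (102 − 93.75)² / 93.75 = 0.7260
  brown: (28 − 31.25)² / 31.25 = 0.3380
χ² = 0.0667 + 0.7260 + 0.3380 = 1.1307 ≈ 1.131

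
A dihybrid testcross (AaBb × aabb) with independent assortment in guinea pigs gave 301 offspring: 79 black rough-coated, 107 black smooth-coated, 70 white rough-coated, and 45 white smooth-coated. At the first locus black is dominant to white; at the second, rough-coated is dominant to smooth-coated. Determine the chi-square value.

26.110

A dihybrid testcross with independent assortment gives a 1:1:1:1 ratio.
Expected counts for N = 301 under a 1:1:1:1 ratio (total parts = 4):
  black rough-coated: 301 × 1/4 = 75.25
  black smooth-coated: 301 × 1/4 = 75.25
  white rough-coated: 301 × 1/4 = 75.25
  white smooth-coated: 301 × 1/4 = 75.25
χ² = Σ (O − E)² / E
  black rough-coated: (79 − 75.25)² / 75.25 = 0.1869
  black smooth-coated: (107 − 75.25)² / 75.25 = 13.3962
  white rough-coated: (70 − 75.25)² / 75.25 = 0.3663
  white smooth-coated: (45 − 75.25)² / 75.25 = 12.1603
χ² = 0.1869 + 13.3962 + 0.3663 + 12.1603 = 26.1097 ≈ 26.110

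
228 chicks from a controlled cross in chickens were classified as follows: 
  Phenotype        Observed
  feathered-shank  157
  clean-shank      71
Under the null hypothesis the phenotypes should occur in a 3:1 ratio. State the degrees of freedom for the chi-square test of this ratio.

1

A goodness-of-fit test with 2 phenotype classes has df = 2 − 1 = 1.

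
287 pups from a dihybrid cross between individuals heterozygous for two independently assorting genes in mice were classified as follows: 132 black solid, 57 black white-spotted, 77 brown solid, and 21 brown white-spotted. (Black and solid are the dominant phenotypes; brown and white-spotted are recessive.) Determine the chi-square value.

A dihybrid F₂ with independent assortment and complete dominance at both loci gives a 9:3:3:1 phenotypic ratio.
The 9:3:3:1 ratio has 16 parts, so with N = 287 the expected counts are:
  black solid: 287 × 9/16 = 161.4375
  black white-spotted: 287 × 3/16 = 53.8125
  brown solid: 287 × 3/16 = 53.8125
  brown white-spotted: 287 × 1/16 = 17.9375
χ² = Σ (O − E)² / E
  black solid: (132 − 161.4375)² / 161.4375 = 5.3678
  black white-spotted: (57 − 53.8125)² / 53.8125 = 0.1888
  brown solid: (77 − 53.8125)² / 53.8125 = 9.9914
  brown white-spotted: (21 − 17.9375)² / 17.9375 = 0.5229
χ² = 5.3678 + 0.1888 + 9.9914 + 0.5229 = 16.0709 ≈ 16.071

16.071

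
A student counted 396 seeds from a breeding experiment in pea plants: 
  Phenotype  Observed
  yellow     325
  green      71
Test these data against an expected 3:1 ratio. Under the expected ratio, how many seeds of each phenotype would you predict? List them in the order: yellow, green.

297, 99

Total ratio parts = 4. Expected numbers out of 396:
  yellow: 396 × 3/4 = 297
  green: 396 × 1/4 = 99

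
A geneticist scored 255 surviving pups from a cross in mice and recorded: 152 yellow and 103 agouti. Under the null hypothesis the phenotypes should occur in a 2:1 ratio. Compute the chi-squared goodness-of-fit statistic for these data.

5.718

Expected counts for N = 255 under a 2:1 ratio (total parts = 3):
  yellow: 255 × 2/3 = 170
  agouti: 255 × 1/3 = 85
χ² = Σ (O − E)² / E
  yellow: (152 − 170)² / 170 = 1.9059
  agouti: (103 − 85)² / 85 = 3.8118
χ² = 1.9059 + 3.8118 = 5.7177 ≈ 5.718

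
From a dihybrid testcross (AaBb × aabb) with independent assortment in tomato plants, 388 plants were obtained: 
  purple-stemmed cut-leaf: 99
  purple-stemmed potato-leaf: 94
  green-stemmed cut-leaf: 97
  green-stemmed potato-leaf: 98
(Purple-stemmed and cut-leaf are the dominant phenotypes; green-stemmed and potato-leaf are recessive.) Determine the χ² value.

A dihybrid testcross with independent assortment gives a 1:1:1:1 ratio.
The 1:1:1:1 ratio has 4 parts, so with N = 388 the expected counts are:
  purple-stemmed cut-leaf: 388 × 1/4 = 97
  purple-stemmed potato-leaf: 388 × 1/4 = 97
  green-stemmed cut-leaf: 388 × 1/4 = 97
  green-stemmed potato-leaf: 388 × 1/4 = 97
χ² = Σ (O − E)² / E
  purple-stemmed cut-leaf: (99 − 97)² / 97 = 0.0412
  purple-stemmed potato-leaf: (94 − 97)² / 97 = 0.0928
  green-stemmed cut-leaf: (97 − 97)² / 97 = 0.0000
  green-stemmed potato-leaf: (98 − 97)² / 97 = 0.0103
χ² = 0.0412 + 0.0928 + 0.0000 + 0.0103 = 0.1443 ≈ 0.144

0.144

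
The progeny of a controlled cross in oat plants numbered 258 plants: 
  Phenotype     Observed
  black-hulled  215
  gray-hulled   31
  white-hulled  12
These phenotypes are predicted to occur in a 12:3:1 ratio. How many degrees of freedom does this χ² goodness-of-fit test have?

2

A goodness-of-fit test with 3 phenotype classes has df = 3 − 1 = 2.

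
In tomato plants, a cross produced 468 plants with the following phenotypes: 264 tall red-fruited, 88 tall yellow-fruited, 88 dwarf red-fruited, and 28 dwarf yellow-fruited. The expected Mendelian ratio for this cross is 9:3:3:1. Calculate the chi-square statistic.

0.057

The 9:3:3:1 ratio has 16 parts, so with N = 468 the expected counts are:
  tall red-fruited: 468 × 9/16 = 263.25
  tall yellow-fruited: 468 × 3/16 = 87.75
  dwarf red-fruited: 468 × 3/16 = 87.75
  dwarf yellow-fruited: 468 × 1/16 = 29.25
χ² = Σ (O − E)² / E
  tall red-fruited: (264 − 263.25)² / 263.25 = 0.0021
  tall yellow-fruited: (88 − 87.75)² / 87.75 = 0.0007
  dwarf red-fruited: (88 − 87.75)² / 87.75 = 0.0007
  dwarf yellow-fruited: (28 − 29.25)² / 29.25 = 0.0534
χ² = 0.0021 + 0.0007 + 0.0007 + 0.0534 = 0.0569 ≈ 0.057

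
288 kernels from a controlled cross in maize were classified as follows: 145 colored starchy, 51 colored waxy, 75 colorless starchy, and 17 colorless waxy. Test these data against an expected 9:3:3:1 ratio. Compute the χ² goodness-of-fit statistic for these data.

10.173

Expected counts for N = 288 under a 9:3:3:1 ratio (total parts = 16):
  colored starchy: 288 × 9/16 = 162
  colored waxy: 288 × 3/16 = 54
  colorless starchy: 288 × 3/16 = 54
  colorless waxy: 288 × 1/16 = 18
χ² = Σ (O − E)² / E
  colored starchy: (145 − 162)² / 162 = 1.7840
  colored waxy: (51 − 54)² / 54 = 0.1667
  colorless starchy: (75 − 54)² / 54 = 8.1667
  colorless waxy: (17 − 18)² / 18 = 0.0556
χ² = 1.7840 + 0.1667 + 8.1667 + 0.0556 = 10.173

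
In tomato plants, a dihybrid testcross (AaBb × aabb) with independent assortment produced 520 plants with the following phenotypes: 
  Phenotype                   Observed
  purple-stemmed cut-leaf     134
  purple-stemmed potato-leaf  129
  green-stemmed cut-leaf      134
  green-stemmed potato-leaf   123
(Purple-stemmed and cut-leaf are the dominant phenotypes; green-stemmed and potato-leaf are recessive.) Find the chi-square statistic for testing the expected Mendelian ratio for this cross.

A dihybrid testcross with independent assortment gives a 1:1:1:1 ratio.
Expected counts for N = 520 under a 1:1:1:1 ratio (total parts = 4):
  purple-stemmed cut-leaf: 520 × 1/4 = 130
  purple-stemmed potato-leaf: 520 × 1/4 = 130
  green-stemmed cut-leaf: 520 × 1/4 = 130
  green-stemmed potato-leaf: 520 × 1/4 = 130
χ² = Σ (O − E)² / E
  purple-stemmed cut-leaf: (134 − 130)² / 130 = 0.1231
  purple-stemmed potato-leaf: (129 − 130)² / 130 = 0.0077
  green-stemmed cut-leaf: (134 − 130)² / 130 = 0.1231
  green-stemmed potato-leaf: (123 − 130)² / 130 = 0.3769
χ² = 0.1231 + 0.0077 + 0.1231 + 0.3769 = 0.6308 ≈ 0.631

0.631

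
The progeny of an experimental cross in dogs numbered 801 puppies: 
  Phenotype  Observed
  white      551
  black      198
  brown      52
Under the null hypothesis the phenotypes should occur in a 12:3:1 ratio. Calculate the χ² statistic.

Total ratio parts = 16. Expected numbers out of 801:
  white: 801 × 12/16 = 600.75
  black: 801 × 3/16 = 150.1875
  brown: 801 × 1/16 = 50.0625
χ² = Σ (O − E)² / E
  white: (551 − 600.75)² / 600.75 = 4.1200
  black: (198 − 150.1875)² / 150.1875 = 15.2212
  brown: (52 − 50.0625)² / 50.0625 = 0.0750
χ² = 4.1200 + 15.2212 + 0.0750 = 19.4162 ≈ 19.416

19.416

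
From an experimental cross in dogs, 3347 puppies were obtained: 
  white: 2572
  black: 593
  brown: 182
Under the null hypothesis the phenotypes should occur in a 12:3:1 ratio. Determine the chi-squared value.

Under the 12:3:1 hypothesis (Σ ratio = 16, N = 3347):
  white: 3347 × 12/16 = 2510.25
  black: 3347 × 3/16 = 627.5625
  brown: 3347 × 1/16 = 209.1875
χ² = Σ (O − E)² / E
  white: (2572 − 2510.25)² / 2510.25 = 1.5190
  black: (593 − 627.5625)² / 627.5625 = 1.9035
  brown: (182 − 209.1875)² / 209.1875 = 3.5335
χ² = 1.5190 + 1.9035 + 3.5335 = 6.956

6.956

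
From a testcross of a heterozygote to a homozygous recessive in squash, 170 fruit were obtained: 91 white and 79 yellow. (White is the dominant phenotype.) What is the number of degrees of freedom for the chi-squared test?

1

A testcross of a heterozygote (Aa × aa) gives a 1:1 phenotypic ratio.
A goodness-of-fit test with 2 phenotype classes has df = 2 − 1 = 1.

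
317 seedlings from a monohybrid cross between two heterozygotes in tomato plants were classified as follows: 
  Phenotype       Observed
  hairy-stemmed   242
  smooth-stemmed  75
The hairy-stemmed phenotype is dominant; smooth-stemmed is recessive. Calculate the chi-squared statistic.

0.304

For a monohybrid cross between heterozygotes with complete dominance, the expected phenotypic ratio is 3:1.
The 3:1 ratio has 4 parts, so with N = 317 the expected counts are:
  hairy-stemmed: 317 × 3/4 = 237.75
  smooth-stemmed: 317 × 1/4 = 79.25
χ² = Σ (O − E)² / E
  hairy-stemmed: (242 − 237.75)² / 237.75 = 0.0760
  smooth-stemmed: (75 − 79.25)² / 79.25 = 0.2279
χ² = 0.0760 + 0.2279 = 0.3039 ≈ 0.304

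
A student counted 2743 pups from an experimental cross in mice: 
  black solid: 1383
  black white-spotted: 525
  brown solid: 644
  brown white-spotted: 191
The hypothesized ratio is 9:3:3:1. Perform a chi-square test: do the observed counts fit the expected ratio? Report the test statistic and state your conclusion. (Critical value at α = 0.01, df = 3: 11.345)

Expected counts for N = 2743 under a 9:3:3:1 ratio (total parts = 16):
  black solid: 2743 × 9/16 = 1542.9375
  black white-spotted: 2743 × 3/16 = 514.3125
  brown solid: 2743 × 3/16 = 514.3125
  brown white-spotted: 2743 × 1/16 = 171.4375
χ² = Σ (O − E)² / E
  black solid: (1383 − 1542.9375)² / 1542.9375 = 16.5788
  black white-spotted: (525 − 514.3125)² / 514.3125 = 0.2221
  brown solid: (644 − 514.3125)² / 514.3125 = 32.7016
  brown white-spotted: (191 − 171.4375)² / 171.4375 = 2.2323
χ² = 16.5788 + 0.2221 + 32.7016 + 2.2323 = 51.7348 ≈ 51.735
Degrees of freedom = 4 − 1 = 3; critical value at α = 0.01 is 11.345.
Since 51.735 > 11.345, we reject the null hypothesis — the data do not fit the 9:3:3:1 ratio.

51.735; not consistent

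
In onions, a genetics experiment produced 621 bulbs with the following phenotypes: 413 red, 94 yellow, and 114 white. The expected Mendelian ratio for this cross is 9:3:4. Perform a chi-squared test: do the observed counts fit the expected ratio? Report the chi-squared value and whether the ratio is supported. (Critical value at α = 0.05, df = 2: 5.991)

Total ratio parts = 16. Expected numbers out of 621:
  red: 621 × 9/16 = 349.3125
  yellow: 621 × 3/16 = 116.4375
  white: 621 × 4/16 = 155.25
χ² = Σ (O − E)² / E
  red: (413 − 349.3125)² / 349.3125 = 11.6117
  yellow: (94 − 116.4375)² / 116.4375 = 4.3237
  white: (114 − 155.25)² / 155.25 = 10.9601
χ² = 11.6117 + 4.3237 + 10.9601 = 26.8955 ≈ 26.896
Degrees of freedom = 3 − 1 = 2; critical value at α = 0.05 is 5.991.
Since 26.896 > 5.991, we reject the null hypothesis — the data do not fit the 9:3:4 ratio.

26.896; not consistent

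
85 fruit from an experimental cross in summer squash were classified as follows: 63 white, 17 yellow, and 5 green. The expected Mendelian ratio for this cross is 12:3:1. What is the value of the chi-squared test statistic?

Under the 12:3:1 hypothesis (Σ ratio = 16, N = 85):
  white: 85 × 12/16 = 63.75
  yellow: 85 × 3/16 = 15.9375
  green: 85 × 1/16 = 5.3125
χ² = Σ (O − E)² / E
  white: (63 − 63.75)² / 63.75 = 0.0088
  yellow: (17 − 15.9375)² / 15.9375 = 0.0708
  green: (5 − 5.3125)² / 5.3125 = 0.0184
χ² = 0.0088 + 0.0708 + 0.0184 = 0.098

0.098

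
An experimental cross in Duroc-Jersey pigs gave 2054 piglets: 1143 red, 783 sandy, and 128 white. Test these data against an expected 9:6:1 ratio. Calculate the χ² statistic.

Under the 9:6:1 hypothesis (Σ ratio = 16, N = 2054):
  red: 2054 × 9/16 = 1155.375
  sandy: 2054 × 6/16 = 770.25
  white: 2054 × 1/16 = 128.375
χ² = Σ (O − E)² / E
  red: (1143 − 1155.375)² / 1155.375 = 0.1325
  sandy: (783 − 770.25)² / 770.25 = 0.2111
  white: (128 − 128.375)² / 128.375 = 0.0011
χ² = 0.1325 + 0.2111 + 0.0011 = 0.3447 ≈ 0.345

0.345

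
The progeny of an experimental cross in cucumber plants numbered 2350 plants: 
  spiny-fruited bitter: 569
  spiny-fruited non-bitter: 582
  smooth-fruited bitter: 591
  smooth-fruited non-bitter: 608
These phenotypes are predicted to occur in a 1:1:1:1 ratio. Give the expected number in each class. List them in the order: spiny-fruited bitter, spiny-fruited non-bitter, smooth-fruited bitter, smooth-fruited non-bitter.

587.5, 587.5, 587.5, 587.5

Total ratio parts = 4. Expected numbers out of 2350:
  spiny-fruited bitter: 2350 × 1/4 = 587.5
  spiny-fruited non-bitter: 2350 × 1/4 = 587.5
  smooth-fruited bitter: 2350 × 1/4 = 587.5
  smooth-fruited non-bitter: 2350 × 1/4 = 587.5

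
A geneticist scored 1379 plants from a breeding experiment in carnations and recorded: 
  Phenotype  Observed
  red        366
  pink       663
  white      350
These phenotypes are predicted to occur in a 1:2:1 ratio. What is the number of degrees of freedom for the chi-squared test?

A goodness-of-fit test with 3 phenotype classes has df = 3 − 1 = 2.

2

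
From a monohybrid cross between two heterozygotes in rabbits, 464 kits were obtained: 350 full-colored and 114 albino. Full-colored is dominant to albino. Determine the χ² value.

For a monohybrid cross between heterozygotes with complete dominance, the expected phenotypic ratio is 3:1.
Under the 3:1 hypothesis (Σ ratio = 4, N = 464):
  full-colored: 464 × 3/4 = 348
  albino: 464 × 1/4 = 116
χ² = Σ (O − E)² / E
  full-colored: (350 − 348)² / 348 = 0.0115
  albino: (114 − 116)² / 116 = 0.0345
χ² = 0.0115 + 0.0345 = 0.046

0.046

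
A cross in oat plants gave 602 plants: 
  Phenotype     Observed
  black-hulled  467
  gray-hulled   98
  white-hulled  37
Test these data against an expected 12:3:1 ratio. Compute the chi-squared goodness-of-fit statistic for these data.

2.503

Under the 12:3:1 hypothesis (Σ ratio = 16, N = 602):
  black-hulled: 602 × 12/16 = 451.5
  gray-hulled: 602 × 3/16 = 112.875
  white-hulled: 602 × 1/16 = 37.625
χ² = Σ (O − E)² / E
  black-hulled: (467 − 451.5)² / 451.5 = 0.5321
  gray-hulled: (98 − 112.875)² / 112.875 = 1.9603
  white-hulled: (37 − 37.625)² / 37.625 = 0.0104
χ² = 0.5321 + 1.9603 + 0.0104 = 2.5028 ≈ 2.503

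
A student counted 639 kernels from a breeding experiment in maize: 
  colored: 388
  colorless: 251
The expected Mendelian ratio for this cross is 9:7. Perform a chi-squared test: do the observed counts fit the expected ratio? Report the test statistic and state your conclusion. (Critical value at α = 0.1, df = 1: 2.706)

Under the 9:7 hypothesis (Σ ratio = 16, N = 639):
  colored: 639 × 9/16 = 359.4375
  colorless: 639 × 7/16 = 279.5625
χ² = Σ (O − E)² / E
  colored: (388 − 359.4375)² / 359.4375 = 2.2697
  colorless: (251 − 279.5625)² / 279.5625 = 2.9182
χ² = 2.2697 + 2.9182 = 5.1879 ≈ 5.188
Degrees of freedom = 2 − 1 = 1; critical value at α = 0.1 is 2.706.
Since 5.188 > 2.706, we reject the null hypothesis — the data do not fit the 9:7 ratio.

5.188; not consistent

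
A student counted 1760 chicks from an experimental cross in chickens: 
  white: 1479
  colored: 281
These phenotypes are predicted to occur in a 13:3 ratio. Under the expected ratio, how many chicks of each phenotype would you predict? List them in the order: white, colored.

1430, 330

The 13:3 ratio has 16 parts, so with N = 1760 the expected counts are:
  white: 1760 × 13/16 = 1430
  colored: 1760 × 3/16 = 330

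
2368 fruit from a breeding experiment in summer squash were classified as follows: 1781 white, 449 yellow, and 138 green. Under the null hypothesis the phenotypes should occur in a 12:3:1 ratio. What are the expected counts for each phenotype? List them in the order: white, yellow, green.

Under the 12:3:1 hypothesis (Σ ratio = 16, N = 2368):
  white: 2368 × 12/16 = 1776
  yellow: 2368 × 3/16 = 444
  green: 2368 × 1/16 = 148

1776, 444, 148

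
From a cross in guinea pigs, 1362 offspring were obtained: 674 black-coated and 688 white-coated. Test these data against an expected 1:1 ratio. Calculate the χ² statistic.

0.144

Total ratio parts = 2. Expected numbers out of 1362:
  black-coated: 1362 × 1/2 = 681
  white-coated: 1362 × 1/2 = 681
χ² = Σ (O − E)² / E
  black-coated: (674 − 681)² / 681 = 0.0720
  white-coated: (688 − 681)² / 681 = 0.0720
χ² = 0.0720 + 0.0720 = 0.144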